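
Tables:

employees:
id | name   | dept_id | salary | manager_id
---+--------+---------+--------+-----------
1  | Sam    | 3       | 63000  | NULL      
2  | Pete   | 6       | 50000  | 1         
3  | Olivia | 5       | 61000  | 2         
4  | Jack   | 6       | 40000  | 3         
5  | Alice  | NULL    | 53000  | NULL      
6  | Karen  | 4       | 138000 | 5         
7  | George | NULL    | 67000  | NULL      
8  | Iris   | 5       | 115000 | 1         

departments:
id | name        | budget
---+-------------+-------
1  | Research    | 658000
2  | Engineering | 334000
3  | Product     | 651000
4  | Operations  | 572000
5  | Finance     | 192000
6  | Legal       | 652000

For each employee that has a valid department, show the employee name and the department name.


INNER JOIN keeps only employees rows whose dept_id matches an id in departments. Walk through each employee:
  - employee 1 (Sam): dept_id=3 -> matches Product
  - employee 2 (Pete): dept_id=6 -> matches Legal
  - employee 3 (Olivia): dept_id=5 -> matches Finance
  - employee 4 (Jack): dept_id=6 -> matches Legal
  - employee 5 (Alice): dept_id=NULL, no match -> dropped
  - employee 6 (Karen): dept_id=4 -> matches Operations
  - employee 7 (George): dept_id=NULL, no match -> dropped
  - employee 8 (Iris): dept_id=5 -> matches Finance
So 2 of 8 rows are dropped.

SQL:
SELECT a.name, b.name AS department
FROM employees a
INNER JOIN departments b ON a.dept_id = b.id

Result:
name   | department
-------+-----------
Sam    | Product   
Pete   | Legal     
Olivia | Finance   
Jack   | Legal     
Karen  | Operations
Iris   | Finance   


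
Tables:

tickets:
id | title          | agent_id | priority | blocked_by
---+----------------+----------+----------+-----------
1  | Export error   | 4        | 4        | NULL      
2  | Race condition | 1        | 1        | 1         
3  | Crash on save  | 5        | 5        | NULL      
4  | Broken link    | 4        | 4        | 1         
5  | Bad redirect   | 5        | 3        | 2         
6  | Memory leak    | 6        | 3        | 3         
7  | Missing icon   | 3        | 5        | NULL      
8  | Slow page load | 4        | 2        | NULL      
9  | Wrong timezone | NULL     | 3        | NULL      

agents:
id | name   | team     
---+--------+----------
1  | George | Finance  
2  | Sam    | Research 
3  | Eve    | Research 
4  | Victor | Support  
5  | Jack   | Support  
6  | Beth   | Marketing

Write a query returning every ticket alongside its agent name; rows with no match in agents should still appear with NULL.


LEFT JOIN keeps every row from tickets (the left table); where agent_id has no match in agents, the agent columns become NULL. Walk through each ticket:
  - ticket 1 (Export error): agent_id=4 -> matches Victor
  - ticket 2 (Race condition): agent_id=1 -> matches George
  - ticket 3 (Crash on save): agent_id=5 -> matches Jack
  - ticket 4 (Broken link): agent_id=4 -> matches Victor
  - ticket 5 (Bad redirect): agent_id=5 -> matches Jack
  - ticket 6 (Memory leak): agent_id=6 -> matches Beth
  - ticket 7 (Missing icon): agent_id=3 -> matches Eve
  - ticket 8 (Slow page load): agent_id=4 -> matches Victor
  - ticket 9 (Wrong timezone): agent_id=NULL, no match -> kept with NULL
All 9 rows appear; 1 has NULL agent.

SQL:
SELECT a.title, b.name AS agent
FROM tickets a
LEFT JOIN agents b ON a.agent_id = b.id

Result:
title          | agent 
---------------+-------
Export error   | Victor
Race condition | George
Crash on save  | Jack  
Broken link    | Victor
Bad redirect   | Jack  
Memory leak    | Beth  
Missing icon   | Eve   
Slow page load | Victor
Wrong timezone | NULL  


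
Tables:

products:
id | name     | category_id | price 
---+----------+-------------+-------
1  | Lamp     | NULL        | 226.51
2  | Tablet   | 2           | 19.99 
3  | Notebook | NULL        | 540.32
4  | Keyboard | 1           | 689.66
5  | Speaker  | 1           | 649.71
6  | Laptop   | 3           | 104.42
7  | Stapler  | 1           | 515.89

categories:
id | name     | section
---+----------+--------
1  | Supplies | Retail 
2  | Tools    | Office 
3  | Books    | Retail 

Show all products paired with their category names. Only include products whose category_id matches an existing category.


INNER JOIN keeps only products rows whose category_id matches an id in categories. Walk through each product:
  - product 1 (Lamp): category_id=NULL, no match -> dropped
  - product 2 (Tablet): category_id=2 -> matches Tools
  - product 3 (Notebook): category_id=NULL, no match -> dropped
  - product 4 (Keyboard): category_id=1 -> matches Supplies
  - product 5 (Speaker): category_id=1 -> matches Supplies
  - product 6 (Laptop): category_id=3 -> matches Books
  - product 7 (Stapler): category_id=1 -> matches Supplies
So 2 of 7 rows are dropped.

SQL:
SELECT a.name, b.name AS category
FROM products a
INNER JOIN categories b ON a.category_id = b.id

Result:
name     | category
---------+---------
Tablet   | Tools   
Keyboard | Supplies
Speaker  | Supplies
Laptop   | Books   
Stapler  | Supplies


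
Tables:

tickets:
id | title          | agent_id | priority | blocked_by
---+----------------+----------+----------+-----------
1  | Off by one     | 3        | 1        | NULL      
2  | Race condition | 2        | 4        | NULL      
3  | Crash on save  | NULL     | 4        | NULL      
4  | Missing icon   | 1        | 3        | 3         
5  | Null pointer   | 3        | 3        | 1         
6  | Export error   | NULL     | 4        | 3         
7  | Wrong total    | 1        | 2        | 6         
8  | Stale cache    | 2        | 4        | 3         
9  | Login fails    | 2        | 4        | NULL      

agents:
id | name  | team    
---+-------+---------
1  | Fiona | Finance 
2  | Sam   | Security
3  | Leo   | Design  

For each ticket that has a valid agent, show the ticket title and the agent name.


INNER JOIN keeps only tickets rows whose agent_id matches an id in agents. Walk through each ticket:
  - ticket 1 (Off by one): agent_id=3 -> matches Leo
  - ticket 2 (Race condition): agent_id=2 -> matches Sam
  - ticket 3 (Crash on save): agent_id=NULL, no match -> dropped
  - ticket 4 (Missing icon): agent_id=1 -> matches Fiona
  - ticket 5 (Null pointer): agent_id=3 -> matches Leo
  - ticket 6 (Export error): agent_id=NULL, no match -> dropped
  - ticket 7 (Wrong total): agent_id=1 -> matches Fiona
  - ticket 8 (Stale cache): agent_id=2 -> matches Sam
  - ticket 9 (Login fails): agent_id=2 -> matches Sam
So 2 of 9 rows are dropped.

SQL:
SELECT a.title, b.name AS agent
FROM tickets a
INNER JOIN agents b ON a.agent_id = b.id

Result:
title          | agent
---------------+------
Off by one     | Leo  
Race condition | Sam  
Missing icon   | Fiona
Null pointer   | Leo  
Wrong total    | Fiona
Stale cache    | Sam  
Login fails    | Sam  


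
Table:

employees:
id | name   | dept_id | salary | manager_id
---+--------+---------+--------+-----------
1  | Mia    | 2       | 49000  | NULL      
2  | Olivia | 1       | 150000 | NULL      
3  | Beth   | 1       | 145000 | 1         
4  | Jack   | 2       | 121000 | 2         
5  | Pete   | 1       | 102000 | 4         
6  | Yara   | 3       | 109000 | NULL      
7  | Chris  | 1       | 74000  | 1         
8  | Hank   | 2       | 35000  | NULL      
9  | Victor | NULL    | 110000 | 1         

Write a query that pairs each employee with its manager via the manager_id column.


This is a self-join: employees is joined to a second copy of itself, matching each row's manager_id to another row's id. Use LEFT JOIN so rows with manager_id=NULL are kept.
  - employee 1 (Mia): manager_id=NULL -> NULL
  - employee 2 (Olivia): manager_id=NULL -> NULL
  - employee 3 (Beth): manager_id=1 -> Mia
  - employee 4 (Jack): manager_id=2 -> Olivia
  - employee 5 (Pete): manager_id=4 -> Jack
  - employee 6 (Yara): manager_id=NULL -> NULL
  - employee 7 (Chris): manager_id=1 -> Mia
  - employee 8 (Hank): manager_id=NULL -> NULL
  - employee 9 (Victor): manager_id=1 -> Mia

SQL:
SELECT a.name AS item, b.name AS manager
FROM employees a
LEFT JOIN employees b ON a.manager_id = b.id

Result:
item   | manager
-------+--------
Mia    | NULL   
Olivia | NULL   
Beth   | Mia    
Jack   | Olivia 
Pete   | Jack   
Yara   | NULL   
Chris  | Mia    
Hank   | NULL   
Victor | Mia    


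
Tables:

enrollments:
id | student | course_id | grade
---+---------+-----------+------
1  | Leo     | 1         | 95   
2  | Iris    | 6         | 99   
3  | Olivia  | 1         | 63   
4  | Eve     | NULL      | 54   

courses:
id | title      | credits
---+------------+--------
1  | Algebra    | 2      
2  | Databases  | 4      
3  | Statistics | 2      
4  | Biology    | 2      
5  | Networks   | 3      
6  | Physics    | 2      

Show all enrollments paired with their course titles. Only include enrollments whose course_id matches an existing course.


INNER JOIN keeps only enrollments rows whose course_id matches an id in courses. Walk through each enrollment:
  - enrollment 1 (Leo): course_id=1 -> matches Algebra
  - enrollment 2 (Iris): course_id=6 -> matches Physics
  - enrollment 3 (Olivia): course_id=1 -> matches Algebra
  - enrollment 4 (Eve): course_id=NULL, no match -> dropped
So 1 of 4 rows is dropped.

SQL:
SELECT a.student, b.title AS course
FROM enrollments a
INNER JOIN courses b ON a.course_id = b.id

Result:
student | course 
--------+--------
Leo     | Algebra
Iris    | Physics
Olivia  | Algebra


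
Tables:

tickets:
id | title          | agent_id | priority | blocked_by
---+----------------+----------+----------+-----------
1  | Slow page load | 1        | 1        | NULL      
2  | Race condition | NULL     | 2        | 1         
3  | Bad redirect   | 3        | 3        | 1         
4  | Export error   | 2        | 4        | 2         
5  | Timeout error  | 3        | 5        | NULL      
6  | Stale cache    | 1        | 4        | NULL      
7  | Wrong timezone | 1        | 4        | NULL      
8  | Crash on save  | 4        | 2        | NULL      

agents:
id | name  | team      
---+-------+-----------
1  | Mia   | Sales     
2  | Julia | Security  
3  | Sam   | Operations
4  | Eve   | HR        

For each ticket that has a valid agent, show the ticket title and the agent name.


INNER JOIN keeps only tickets rows whose agent_id matches an id in agents. Walk through each ticket:
  - ticket 1 (Slow page load): agent_id=1 -> matches Mia
  - ticket 2 (Race condition): agent_id=NULL, no match -> dropped
  - ticket 3 (Bad redirect): agent_id=3 -> matches Sam
  - ticket 4 (Export error): agent_id=2 -> matches Julia
  - ticket 5 (Timeout error): agent_id=3 -> matches Sam
  - ticket 6 (Stale cache): agent_id=1 -> matches Mia
  - ticket 7 (Wrong timezone): agent_id=1 -> matches Mia
  - ticket 8 (Crash on save): agent_id=4 -> matches Eve
So 1 of 8 rows is dropped.

SQL:
SELECT a.title, b.name AS agent
FROM tickets a
INNER JOIN agents b ON a.agent_id = b.id

Result:
title          | agent
---------------+------
Slow page load | Mia  
Bad redirect   | Sam  
Export error   | Julia
Timeout error  | Sam  
Stale cache    | Mia  
Wrong timezone | Mia  
Crash on save  | Eve  


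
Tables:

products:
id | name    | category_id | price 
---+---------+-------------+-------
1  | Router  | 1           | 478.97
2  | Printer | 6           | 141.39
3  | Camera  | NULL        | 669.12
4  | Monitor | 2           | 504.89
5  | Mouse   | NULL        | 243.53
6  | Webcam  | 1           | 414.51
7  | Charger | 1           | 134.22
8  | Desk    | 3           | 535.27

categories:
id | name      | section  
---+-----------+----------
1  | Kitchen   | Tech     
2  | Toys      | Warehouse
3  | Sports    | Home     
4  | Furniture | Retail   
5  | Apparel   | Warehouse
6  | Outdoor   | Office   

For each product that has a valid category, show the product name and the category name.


INNER JOIN keeps only products rows whose category_id matches an id in categories. Walk through each product:
  - product 1 (Router): category_id=1 -> matches Kitchen
  - product 2 (Printer): category_id=6 -> matches Outdoor
  - product 3 (Camera): category_id=NULL, no match -> dropped
  - product 4 (Monitor): category_id=2 -> matches Toys
  - product 5 (Mouse): category_id=NULL, no match -> dropped
  - product 6 (Webcam): category_id=1 -> matches Kitchen
  - product 7 (Charger): category_id=1 -> matches Kitchen
  - product 8 (Desk): category_id=3 -> matches Sports
So 2 of 8 rows are dropped.

SQL:
SELECT a.name, b.name AS category
FROM products a
INNER JOIN categories b ON a.category_id = b.id

Result:
name    | category
--------+---------
Router  | Kitchen 
Printer | Outdoor 
Monitor | Toys    
Webcam  | Kitchen 
Charger | Kitchen 
Desk    | Sports  


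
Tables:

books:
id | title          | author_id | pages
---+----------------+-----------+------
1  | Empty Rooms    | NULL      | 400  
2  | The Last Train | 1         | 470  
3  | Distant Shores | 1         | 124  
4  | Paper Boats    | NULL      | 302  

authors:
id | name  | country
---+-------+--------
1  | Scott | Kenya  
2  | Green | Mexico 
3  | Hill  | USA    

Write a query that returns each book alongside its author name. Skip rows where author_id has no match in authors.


INNER JOIN keeps only books rows whose author_id matches an id in authors. Walk through each book:
  - book 1 (Empty Rooms): author_id=NULL, no match -> dropped
  - book 2 (The Last Train): author_id=1 -> matches Scott
  - book 3 (Distant Shores): author_id=1 -> matches Scott
  - book 4 (Paper Boats): author_id=NULL, no match -> dropped
So 2 of 4 rows are dropped.

SQL:
SELECT a.title, b.name AS author
FROM books a
INNER JOIN authors b ON a.author_id = b.id

Result:
title          | author
---------------+-------
The Last Train | Scott 
Distant Shores | Scott 


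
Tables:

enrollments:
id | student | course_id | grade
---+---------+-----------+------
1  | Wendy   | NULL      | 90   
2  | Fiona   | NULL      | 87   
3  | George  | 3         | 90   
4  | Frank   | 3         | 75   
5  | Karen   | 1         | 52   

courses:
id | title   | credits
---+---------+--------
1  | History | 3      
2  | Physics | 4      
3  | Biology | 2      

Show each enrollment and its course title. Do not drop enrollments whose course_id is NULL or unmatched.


LEFT JOIN keeps every row from enrollments (the left table); where course_id has no match in courses, the course columns become NULL. Walk through each enrollment:
  - enrollment 1 (Wendy): course_id=NULL, no match -> kept with NULL
  - enrollment 2 (Fiona): course_id=NULL, no match -> kept with NULL
  - enrollment 3 (George): course_id=3 -> matches Biology
  - enrollment 4 (Frank): course_id=3 -> matches Biology
  - enrollment 5 (Karen): course_id=1 -> matches History
All 5 rows appear; 2 have NULL course.

SQL:
SELECT a.student, b.title AS course
FROM enrollments a
LEFT JOIN courses b ON a.course_id = b.id

Result:
student | course 
--------+--------
Wendy   | NULL   
Fiona   | NULL   
George  | Biology
Frank   | Biology
Karen   | History


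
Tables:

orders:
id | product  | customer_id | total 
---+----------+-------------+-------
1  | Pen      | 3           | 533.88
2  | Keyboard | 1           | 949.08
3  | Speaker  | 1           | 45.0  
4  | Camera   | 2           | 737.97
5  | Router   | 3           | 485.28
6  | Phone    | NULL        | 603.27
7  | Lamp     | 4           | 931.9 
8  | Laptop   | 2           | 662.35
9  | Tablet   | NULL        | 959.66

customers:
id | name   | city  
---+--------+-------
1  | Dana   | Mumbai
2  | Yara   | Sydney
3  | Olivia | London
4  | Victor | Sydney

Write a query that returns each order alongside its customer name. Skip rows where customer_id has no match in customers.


INNER JOIN keeps only orders rows whose customer_id matches an id in customers. Walk through each order:
  - order 1 (Pen): customer_id=3 -> matches Olivia
  - order 2 (Keyboard): customer_id=1 -> matches Dana
  - order 3 (Speaker): customer_id=1 -> matches Dana
  - order 4 (Camera): customer_id=2 -> matches Yara
  - order 5 (Router): customer_id=3 -> matches Olivia
  - order 6 (Phone): customer_id=NULL, no match -> dropped
  - order 7 (Lamp): customer_id=4 -> matches Victor
  - order 8 (Laptop): customer_id=2 -> matches Yara
  - order 9 (Tablet): customer_id=NULL, no match -> dropped
So 2 of 9 rows are dropped.

SQL:
SELECT a.product, b.name AS customer
FROM orders a
INNER JOIN customers b ON a.customer_id = b.id

Result:
product  | customer
---------+---------
Pen      | Olivia  
Keyboard | Dana    
Speaker  | Dana    
Camera   | Yara    
Router   | Olivia  
Lamp     | Victor  
Laptop   | Yara    


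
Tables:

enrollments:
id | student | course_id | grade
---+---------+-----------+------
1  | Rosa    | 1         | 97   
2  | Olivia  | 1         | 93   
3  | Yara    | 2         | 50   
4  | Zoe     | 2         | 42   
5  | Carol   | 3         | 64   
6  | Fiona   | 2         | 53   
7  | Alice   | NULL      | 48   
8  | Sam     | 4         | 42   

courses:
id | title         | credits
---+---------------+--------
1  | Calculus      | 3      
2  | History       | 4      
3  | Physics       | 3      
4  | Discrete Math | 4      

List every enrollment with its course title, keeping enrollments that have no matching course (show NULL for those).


LEFT JOIN keeps every row from enrollments (the left table); where course_id has no match in courses, the course columns become NULL. Walk through each enrollment:
  - enrollment 1 (Rosa): course_id=1 -> matches Calculus
  - enrollment 2 (Olivia): course_id=1 -> matches Calculus
  - enrollment 3 (Yara): course_id=2 -> matches History
  - enrollment 4 (Zoe): course_id=2 -> matches History
  - enrollment 5 (Carol): course_id=3 -> matches Physics
  - enrollment 6 (Fiona): course_id=2 -> matches History
  - enrollment 7 (Alice): course_id=NULL, no match -> kept with NULL
  - enrollment 8 (Sam): course_id=4 -> matches Discrete Math
All 8 rows appear; 1 has NULL course.

SQL:
SELECT a.student, b.title AS course
FROM enrollments a
LEFT JOIN courses b ON a.course_id = b.id

Result:
student | course       
--------+--------------
Rosa    | Calculus     
Olivia  | Calculus     
Yara    | History      
Zoe     | History      
Carol   | Physics      
Fiona   | History      
Alice   | NULL         
Sam     | Discrete Math


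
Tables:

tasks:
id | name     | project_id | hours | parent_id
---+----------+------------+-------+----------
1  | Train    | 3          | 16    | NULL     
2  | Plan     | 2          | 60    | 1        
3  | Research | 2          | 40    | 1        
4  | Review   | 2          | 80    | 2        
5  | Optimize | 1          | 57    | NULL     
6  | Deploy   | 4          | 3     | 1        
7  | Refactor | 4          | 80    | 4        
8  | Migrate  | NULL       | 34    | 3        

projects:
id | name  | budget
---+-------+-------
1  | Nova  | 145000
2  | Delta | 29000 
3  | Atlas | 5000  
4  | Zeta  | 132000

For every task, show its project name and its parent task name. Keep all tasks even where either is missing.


Two LEFT JOINs from the same base table tasks: one to projects via project_id, one to tasks itself via parent_id. Both are LEFT so every task is preserved.
Match against projects:
  - task 1 (Train): project_id=3 -> matches Atlas
  - task 2 (Plan): project_id=2 -> matches Delta
  - task 3 (Research): project_id=2 -> matches Delta
  - task 4 (Review): project_id=2 -> matches Delta
  - task 5 (Optimize): project_id=1 -> matches Nova
  - task 6 (Deploy): project_id=4 -> matches Zeta
  - task 7 (Refactor): project_id=4 -> matches Zeta
  - task 8 (Migrate): project_id=NULL, no match -> kept with NULL
Match against tasks (self):
  - task 1 (Train): parent_id=NULL -> NULL
  - task 2 (Plan): parent_id=1 -> Train
  - task 3 (Research): parent_id=1 -> Train
  - task 4 (Review): parent_id=2 -> Plan
  - task 5 (Optimize): parent_id=NULL -> NULL
  - task 6 (Deploy): parent_id=1 -> Train
  - task 7 (Refactor): parent_id=4 -> Review
  - task 8 (Migrate): parent_id=3 -> Research

SQL:
SELECT a.name, b.name AS project, c.name AS parent
FROM tasks a
LEFT JOIN projects b ON a.project_id = b.id
LEFT JOIN tasks c ON a.parent_id = c.id

Result:
name     | project | parent  
---------+---------+---------
Train    | Atlas   | NULL    
Plan     | Delta   | Train   
Research | Delta   | Train   
Review   | Delta   | Plan    
Optimize | Nova    | NULL    
Deploy   | Zeta    | Train   
Refactor | Zeta    | Review  
Migrate  | NULL    | Research


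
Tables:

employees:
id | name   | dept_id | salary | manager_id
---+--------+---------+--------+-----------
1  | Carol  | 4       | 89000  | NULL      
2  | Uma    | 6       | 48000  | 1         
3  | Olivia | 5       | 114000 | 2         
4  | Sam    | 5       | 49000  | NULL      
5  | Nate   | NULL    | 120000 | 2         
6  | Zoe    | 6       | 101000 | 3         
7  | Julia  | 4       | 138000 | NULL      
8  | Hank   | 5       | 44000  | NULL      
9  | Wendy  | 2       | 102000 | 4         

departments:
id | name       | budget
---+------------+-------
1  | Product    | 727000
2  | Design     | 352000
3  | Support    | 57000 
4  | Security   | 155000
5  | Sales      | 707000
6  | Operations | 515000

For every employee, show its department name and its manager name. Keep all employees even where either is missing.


Two LEFT JOINs from the same base table employees: one to departments via dept_id, one to employees itself via manager_id. Both are LEFT so every employee is preserved.
Match against departments:
  - employee 1 (Carol): dept_id=4 -> matches Security
  - employee 2 (Uma): dept_id=6 -> matches Operations
  - employee 3 (Olivia): dept_id=5 -> matches Sales
  - employee 4 (Sam): dept_id=5 -> matches Sales
  - employee 5 (Nate): dept_id=NULL, no match -> kept with NULL
  - employee 6 (Zoe): dept_id=6 -> matches Operations
  - employee 7 (Julia): dept_id=4 -> matches Security
  - employee 8 (Hank): dept_id=5 -> matches Sales
  - employee 9 (Wendy): dept_id=2 -> matches Design
Match against employees (self):
  - employee 1 (Carol): manager_id=NULL -> NULL
  - employee 2 (Uma): manager_id=1 -> Carol
  - employee 3 (Olivia): manager_id=2 -> Uma
  - employee 4 (Sam): manager_id=NULL -> NULL
  - employee 5 (Nate): manager_id=2 -> Uma
  - employee 6 (Zoe): manager_id=3 -> Olivia
  - employee 7 (Julia): manager_id=NULL -> NULL
  - employee 8 (Hank): manager_id=NULL -> NULL
  - employee 9 (Wendy): manager_id=4 -> Sam

SQL:
SELECT a.name, b.name AS department, c.name AS manager
FROM employees a
LEFT JOIN departments b ON a.dept_id = b.id
LEFT JOIN employees c ON a.manager_id = c.id

Result:
name   | department | manager
-------+------------+--------
Carol  | Security   | NULL   
Uma    | Operations | Carol  
Olivia | Sales      | Uma    
Sam    | Sales      | NULL   
Nate   | NULL       | Uma    
Zoe    | Operations | Olivia 
Julia  | Security   | NULL   
Hank   | Sales      | NULL   
Wendy  | Design     | Sam    


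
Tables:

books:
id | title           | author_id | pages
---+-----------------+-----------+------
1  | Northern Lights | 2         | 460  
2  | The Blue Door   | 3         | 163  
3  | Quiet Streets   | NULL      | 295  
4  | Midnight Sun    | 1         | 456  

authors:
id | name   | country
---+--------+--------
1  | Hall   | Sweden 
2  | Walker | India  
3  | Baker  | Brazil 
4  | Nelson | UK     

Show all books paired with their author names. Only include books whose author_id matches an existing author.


INNER JOIN keeps only books rows whose author_id matches an id in authors. Walk through each book:
  - book 1 (Northern Lights): author_id=2 -> matches Walker
  - book 2 (The Blue Door): author_id=3 -> matches Baker
  - book 3 (Quiet Streets): author_id=NULL, no match -> dropped
  - book 4 (Midnight Sun): author_id=1 -> matches Hall
So 1 of 4 rows is dropped.

SQL:
SELECT a.title, b.name AS author
FROM books a
INNER JOIN authors b ON a.author_id = b.id

Result:
title           | author
----------------+-------
Northern Lights | Walker
The Blue Door   | Baker 
Midnight Sun    | Hall  


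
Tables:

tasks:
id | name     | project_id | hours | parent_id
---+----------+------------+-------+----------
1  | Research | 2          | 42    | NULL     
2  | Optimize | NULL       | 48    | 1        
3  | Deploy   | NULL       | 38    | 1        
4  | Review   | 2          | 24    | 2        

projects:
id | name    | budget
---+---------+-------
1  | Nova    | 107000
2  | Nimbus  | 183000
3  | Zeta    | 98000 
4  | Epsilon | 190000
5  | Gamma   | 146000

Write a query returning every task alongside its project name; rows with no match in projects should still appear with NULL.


LEFT JOIN keeps every row from tasks (the left table); where project_id has no match in projects, the project columns become NULL. Walk through each task:
  - task 1 (Research): project_id=2 -> matches Nimbus
  - task 2 (Optimize): project_id=NULL, no match -> kept with NULL
  - task 3 (Deploy): project_id=NULL, no match -> kept with NULL
  - task 4 (Review): project_id=2 -> matches Nimbus
All 4 rows appear; 2 have NULL project.

SQL:
SELECT a.name, b.name AS project
FROM tasks a
LEFT JOIN projects b ON a.project_id = b.id

Result:
name     | project
---------+--------
Research | Nimbus 
Optimize | NULL   
Deploy   | NULL   
Review   | Nimbus 


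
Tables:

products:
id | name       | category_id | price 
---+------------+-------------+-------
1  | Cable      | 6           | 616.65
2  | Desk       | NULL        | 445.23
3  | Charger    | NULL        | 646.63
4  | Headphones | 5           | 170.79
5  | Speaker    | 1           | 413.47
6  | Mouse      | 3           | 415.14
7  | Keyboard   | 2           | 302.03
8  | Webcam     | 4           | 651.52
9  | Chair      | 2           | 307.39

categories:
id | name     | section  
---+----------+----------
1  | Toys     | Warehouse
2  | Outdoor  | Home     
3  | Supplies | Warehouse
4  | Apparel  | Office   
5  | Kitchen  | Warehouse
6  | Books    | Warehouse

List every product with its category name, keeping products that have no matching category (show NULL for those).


LEFT JOIN keeps every row from products (the left table); where category_id has no match in categories, the category columns become NULL. Walk through each product:
  - product 1 (Cable): category_id=6 -> matches Books
  - product 2 (Desk): category_id=NULL, no match -> kept with NULL
  - product 3 (Charger): category_id=NULL, no match -> kept with NULL
  - product 4 (Headphones): category_id=5 -> matches Kitchen
  - product 5 (Speaker): category_id=1 -> matches Toys
  - product 6 (Mouse): category_id=3 -> matches Supplies
  - product 7 (Keyboard): category_id=2 -> matches Outdoor
  - product 8 (Webcam): category_id=4 -> matches Apparel
  - product 9 (Chair): category_id=2 -> matches Outdoor
All 9 rows appear; 2 have NULL category.

SQL:
SELECT a.name, b.name AS category
FROM products a
LEFT JOIN categories b ON a.category_id = b.id

Result:
name       | category
-----------+---------
Cable      | Books   
Desk       | NULL    
Charger    | NULL    
Headphones | Kitchen 
Speaker    | Toys    
Mouse      | Supplies
Keyboard   | Outdoor 
Webcam     | Apparel 
Chair      | Outdoor 


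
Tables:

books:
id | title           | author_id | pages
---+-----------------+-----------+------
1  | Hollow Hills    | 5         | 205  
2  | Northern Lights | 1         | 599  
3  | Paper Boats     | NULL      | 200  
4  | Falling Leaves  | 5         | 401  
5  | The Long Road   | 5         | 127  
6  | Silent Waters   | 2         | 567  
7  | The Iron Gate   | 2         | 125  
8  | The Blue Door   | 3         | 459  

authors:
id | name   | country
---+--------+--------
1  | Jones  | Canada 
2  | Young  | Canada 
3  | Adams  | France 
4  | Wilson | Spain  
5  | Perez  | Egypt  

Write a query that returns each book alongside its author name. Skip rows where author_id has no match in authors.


INNER JOIN keeps only books rows whose author_id matches an id in authors. Walk through each book:
  - book 1 (Hollow Hills): author_id=5 -> matches Perez
  - book 2 (Northern Lights): author_id=1 -> matches Jones
  - book 3 (Paper Boats): author_id=NULL, no match -> dropped
  - book 4 (Falling Leaves): author_id=5 -> matches Perez
  - book 5 (The Long Road): author_id=5 -> matches Perez
  - book 6 (Silent Waters): author_id=2 -> matches Young
  - book 7 (The Iron Gate): author_id=2 -> matches Young
  - book 8 (The Blue Door): author_id=3 -> matches Adams
So 1 of 8 rows is dropped.

SQL:
SELECT a.title, b.name AS author
FROM books a
INNER JOIN authors b ON a.author_id = b.id

Result:
title           | author
----------------+-------
Hollow Hills    | Perez 
Northern Lights | Jones 
Falling Leaves  | Perez 
The Long Road   | Perez 
Silent Waters   | Young 
The Iron Gate   | Young 
The Blue Door   | Adams 


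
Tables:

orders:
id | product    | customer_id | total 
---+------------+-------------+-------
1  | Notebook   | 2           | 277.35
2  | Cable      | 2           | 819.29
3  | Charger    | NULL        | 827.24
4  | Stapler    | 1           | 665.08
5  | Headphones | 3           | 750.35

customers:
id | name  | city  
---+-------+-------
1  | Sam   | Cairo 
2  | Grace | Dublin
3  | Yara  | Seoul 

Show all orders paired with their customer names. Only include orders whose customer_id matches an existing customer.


INNER JOIN keeps only orders rows whose customer_id matches an id in customers. Walk through each order:
  - order 1 (Notebook): customer_id=2 -> matches Grace
  - order 2 (Cable): customer_id=2 -> matches Grace
  - order 3 (Charger): customer_id=NULL, no match -> dropped
  - order 4 (Stapler): customer_id=1 -> matches Sam
  - order 5 (Headphones): customer_id=3 -> matches Yara
So 1 of 5 rows is dropped.

SQL:
SELECT a.product, b.name AS customer
FROM orders a
INNER JOIN customers b ON a.customer_id = b.id

Result:
product    | customer
-----------+---------
Notebook   | Grace   
Cable      | Grace   
Stapler    | Sam     
Headphones | Yara    


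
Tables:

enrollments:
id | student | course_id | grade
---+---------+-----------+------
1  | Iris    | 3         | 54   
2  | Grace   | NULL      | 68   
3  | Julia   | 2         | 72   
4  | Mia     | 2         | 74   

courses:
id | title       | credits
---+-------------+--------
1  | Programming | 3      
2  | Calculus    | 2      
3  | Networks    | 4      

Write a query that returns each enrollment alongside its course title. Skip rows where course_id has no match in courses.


INNER JOIN keeps only enrollments rows whose course_id matches an id in courses. Walk through each enrollment:
  - enrollment 1 (Iris): course_id=3 -> matches Networks
  - enrollment 2 (Grace): course_id=NULL, no match -> dropped
  - enrollment 3 (Julia): course_id=2 -> matches Calculus
  - enrollment 4 (Mia): course_id=2 -> matches Calculus
So 1 of 4 rows is dropped.

SQL:
SELECT a.student, b.title AS course
FROM enrollments a
INNER JOIN courses b ON a.course_id = b.id

Result:
student | course  
--------+---------
Iris    | Networks
Julia   | Calculus
Mia     | Calculus


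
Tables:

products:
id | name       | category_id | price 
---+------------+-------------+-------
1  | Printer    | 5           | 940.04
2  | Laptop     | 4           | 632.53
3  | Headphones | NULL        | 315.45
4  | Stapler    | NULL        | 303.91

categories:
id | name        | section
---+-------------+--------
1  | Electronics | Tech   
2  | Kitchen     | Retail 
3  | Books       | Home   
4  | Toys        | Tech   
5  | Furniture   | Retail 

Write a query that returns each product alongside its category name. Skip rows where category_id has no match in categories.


INNER JOIN keeps only products rows whose category_id matches an id in categories. Walk through each product:
  - product 1 (Printer): category_id=5 -> matches Furniture
  - product 2 (Laptop): category_id=4 -> matches Toys
  - product 3 (Headphones): category_id=NULL, no match -> dropped
  - product 4 (Stapler): category_id=NULL, no match -> dropped
So 2 of 4 rows are dropped.

SQL:
SELECT a.name, b.name AS category
FROM products a
INNER JOIN categories b ON a.category_id = b.id

Result:
name    | category 
--------+----------
Printer | Furniture
Laptop  | Toys     


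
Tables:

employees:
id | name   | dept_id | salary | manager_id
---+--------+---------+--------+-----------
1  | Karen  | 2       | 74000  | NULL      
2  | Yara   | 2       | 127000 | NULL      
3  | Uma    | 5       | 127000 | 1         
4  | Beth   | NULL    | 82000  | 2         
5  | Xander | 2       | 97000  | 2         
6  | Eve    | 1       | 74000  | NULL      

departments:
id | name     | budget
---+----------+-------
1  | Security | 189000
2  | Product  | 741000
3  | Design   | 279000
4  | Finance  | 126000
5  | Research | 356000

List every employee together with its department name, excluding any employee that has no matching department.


INNER JOIN keeps only employees rows whose dept_id matches an id in departments. Walk through each employee:
  - employee 1 (Karen): dept_id=2 -> matches Product
  - employee 2 (Yara): dept_id=2 -> matches Product
  - employee 3 (Uma): dept_id=5 -> matches Research
  - employee 4 (Beth): dept_id=NULL, no match -> dropped
  - employee 5 (Xander): dept_id=2 -> matches Product
  - employee 6 (Eve): dept_id=1 -> matches Security
So 1 of 6 rows is dropped.

SQL:
SELECT a.name, b.name AS department
FROM employees a
INNER JOIN departments b ON a.dept_id = b.id

Result:
name   | department
-------+-----------
Karen  | Product   
Yara   | Product   
Uma    | Research  
Xander | Product   
Eve    | Security  


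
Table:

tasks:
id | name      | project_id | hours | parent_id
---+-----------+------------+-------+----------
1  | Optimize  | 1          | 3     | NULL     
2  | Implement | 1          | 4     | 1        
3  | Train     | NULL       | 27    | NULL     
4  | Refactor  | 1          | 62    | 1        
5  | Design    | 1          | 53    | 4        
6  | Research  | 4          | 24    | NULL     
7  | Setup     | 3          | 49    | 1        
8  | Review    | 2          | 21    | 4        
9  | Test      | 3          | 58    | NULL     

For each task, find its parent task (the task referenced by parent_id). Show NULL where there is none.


This is a self-join: tasks is joined to a second copy of itself, matching each row's parent_id to another row's id. Use LEFT JOIN so rows with parent_id=NULL are kept.
  - task 1 (Optimize): parent_id=NULL -> NULL
  - task 2 (Implement): parent_id=1 -> Optimize
  - task 3 (Train): parent_id=NULL -> NULL
  - task 4 (Refactor): parent_id=1 -> Optimize
  - task 5 (Design): parent_id=4 -> Refactor
  - task 6 (Research): parent_id=NULL -> NULL
  - task 7 (Setup): parent_id=1 -> Optimize
  - task 8 (Review): parent_id=4 -> Refactor
  - task 9 (Test): parent_id=NULL -> NULL

SQL:
SELECT a.name AS item, b.name AS parent
FROM tasks a
LEFT JOIN tasks b ON a.parent_id = b.id

Result:
item      | parent  
----------+---------
Optimize  | NULL    
Implement | Optimize
Train     | NULL    
Refactor  | Optimize
Design    | Refactor
Research  | NULL    
Setup     | Optimize
Review    | Refactor
Test      | NULL    


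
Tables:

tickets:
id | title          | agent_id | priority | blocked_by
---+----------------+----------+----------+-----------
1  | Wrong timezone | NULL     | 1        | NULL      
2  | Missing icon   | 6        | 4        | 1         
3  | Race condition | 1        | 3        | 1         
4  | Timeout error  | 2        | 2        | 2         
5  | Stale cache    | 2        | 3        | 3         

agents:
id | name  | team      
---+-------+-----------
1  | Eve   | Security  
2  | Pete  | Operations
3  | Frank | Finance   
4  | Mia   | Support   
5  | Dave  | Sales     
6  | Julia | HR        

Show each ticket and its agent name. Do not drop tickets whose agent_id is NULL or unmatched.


LEFT JOIN keeps every row from tickets (the left table); where agent_id has no match in agents, the agent columns become NULL. Walk through each ticket:
  - ticket 1 (Wrong timezone): agent_id=NULL, no match -> kept with NULL
  - ticket 2 (Missing icon): agent_id=6 -> matches Julia
  - ticket 3 (Race condition): agent_id=1 -> matches Eve
  - ticket 4 (Timeout error): agent_id=2 -> matches Pete
  - ticket 5 (Stale cache): agent_id=2 -> matches Pete
All 5 rows appear; 1 has NULL agent.

SQL:
SELECT a.title, b.name AS agent
FROM tickets a
LEFT JOIN agents b ON a.agent_id = b.id

Result:
title          | agent
---------------+------
Wrong timezone | NULL 
Missing icon   | Julia
Race condition | Eve  
Timeout error  | Pete 
Stale cache    | Pete 


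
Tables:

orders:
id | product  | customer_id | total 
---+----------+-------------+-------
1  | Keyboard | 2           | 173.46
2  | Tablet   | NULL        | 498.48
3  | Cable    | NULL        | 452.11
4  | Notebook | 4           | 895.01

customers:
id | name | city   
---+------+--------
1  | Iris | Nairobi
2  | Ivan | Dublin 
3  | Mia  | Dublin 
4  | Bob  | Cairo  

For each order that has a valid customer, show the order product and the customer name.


INNER JOIN keeps only orders rows whose customer_id matches an id in customers. Walk through each order:
  - order 1 (Keyboard): customer_id=2 -> matches Ivan
  - order 2 (Tablet): customer_id=NULL, no match -> dropped
  - order 3 (Cable): customer_id=NULL, no match -> dropped
  - order 4 (Notebook): customer_id=4 -> matches Bob
So 2 of 4 rows are dropped.

SQL:
SELECT a.product, b.name AS customer
FROM orders a
INNER JOIN customers b ON a.customer_id = b.id

Result:
product  | customer
---------+---------
Keyboard | Ivan    
Notebook | Bob     


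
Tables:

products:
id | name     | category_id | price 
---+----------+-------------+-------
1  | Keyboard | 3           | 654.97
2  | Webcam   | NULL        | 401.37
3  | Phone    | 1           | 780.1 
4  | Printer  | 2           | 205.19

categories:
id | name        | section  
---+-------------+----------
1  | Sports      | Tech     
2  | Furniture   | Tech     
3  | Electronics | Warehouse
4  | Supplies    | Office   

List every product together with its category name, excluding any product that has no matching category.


INNER JOIN keeps only products rows whose category_id matches an id in categories. Walk through each product:
  - product 1 (Keyboard): category_id=3 -> matches Electronics
  - product 2 (Webcam): category_id=NULL, no match -> dropped
  - product 3 (Phone): category_id=1 -> matches Sports
  - product 4 (Printer): category_id=2 -> matches Furniture
So 1 of 4 rows is dropped.

SQL:
SELECT a.name, b.name AS category
FROM products a
INNER JOIN categories b ON a.category_id = b.id

Result:
name     | category   
---------+------------
Keyboard | Electronics
Phone    | Sports     
Printer  | Furniture  


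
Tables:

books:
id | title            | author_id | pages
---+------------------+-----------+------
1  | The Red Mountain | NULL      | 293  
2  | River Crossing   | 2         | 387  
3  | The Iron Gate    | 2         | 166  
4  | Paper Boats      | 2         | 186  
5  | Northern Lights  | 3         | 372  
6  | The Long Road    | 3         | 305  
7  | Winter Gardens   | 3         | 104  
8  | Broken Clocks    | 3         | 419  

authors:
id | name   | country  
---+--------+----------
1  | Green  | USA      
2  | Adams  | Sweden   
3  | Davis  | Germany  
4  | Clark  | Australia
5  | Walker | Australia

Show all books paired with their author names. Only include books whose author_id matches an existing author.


INNER JOIN keeps only books rows whose author_id matches an id in authors. Walk through each book:
  - book 1 (The Red Mountain): author_id=NULL, no match -> dropped
  - book 2 (River Crossing): author_id=2 -> matches Adams
  - book 3 (The Iron Gate): author_id=2 -> matches Adams
  - book 4 (Paper Boats): author_id=2 -> matches Adams
  - book 5 (Northern Lights): author_id=3 -> matches Davis
  - book 6 (The Long Road): author_id=3 -> matches Davis
  - book 7 (Winter Gardens): author_id=3 -> matches Davis
  - book 8 (Broken Clocks): author_id=3 -> matches Davis
So 1 of 8 rows is dropped.

SQL:
SELECT a.title, b.name AS author
FROM books a
INNER JOIN authors b ON a.author_id = b.id

Result:
title           | author
----------------+-------
River Crossing  | Adams 
The Iron Gate   | Adams 
Paper Boats     | Adams 
Northern Lights | Davis 
The Long Road   | Davis 
Winter Gardens  | Davis 
Broken Clocks   | Davis 


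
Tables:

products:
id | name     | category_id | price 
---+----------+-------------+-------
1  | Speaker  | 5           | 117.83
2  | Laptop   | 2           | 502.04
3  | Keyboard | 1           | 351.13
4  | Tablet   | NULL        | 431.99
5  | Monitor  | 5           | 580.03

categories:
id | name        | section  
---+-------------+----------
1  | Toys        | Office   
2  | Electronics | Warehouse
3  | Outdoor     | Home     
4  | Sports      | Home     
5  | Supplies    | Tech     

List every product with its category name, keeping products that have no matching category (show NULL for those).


LEFT JOIN keeps every row from products (the left table); where category_id has no match in categories, the category columns become NULL. Walk through each product:
  - product 1 (Speaker): category_id=5 -> matches Supplies
  - product 2 (Laptop): category_id=2 -> matches Electronics
  - product 3 (Keyboard): category_id=1 -> matches Toys
  - product 4 (Tablet): category_id=NULL, no match -> kept with NULL
  - product 5 (Monitor): category_id=5 -> matches Supplies
All 5 rows appear; 1 has NULL category.

SQL:
SELECT a.name, b.name AS category
FROM products a
LEFT JOIN categories b ON a.category_id = b.id

Result:
name     | category   
---------+------------
Speaker  | Supplies   
Laptop   | Electronics
Keyboard | Toys       
Tablet   | NULL       
Monitor  | Supplies   
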